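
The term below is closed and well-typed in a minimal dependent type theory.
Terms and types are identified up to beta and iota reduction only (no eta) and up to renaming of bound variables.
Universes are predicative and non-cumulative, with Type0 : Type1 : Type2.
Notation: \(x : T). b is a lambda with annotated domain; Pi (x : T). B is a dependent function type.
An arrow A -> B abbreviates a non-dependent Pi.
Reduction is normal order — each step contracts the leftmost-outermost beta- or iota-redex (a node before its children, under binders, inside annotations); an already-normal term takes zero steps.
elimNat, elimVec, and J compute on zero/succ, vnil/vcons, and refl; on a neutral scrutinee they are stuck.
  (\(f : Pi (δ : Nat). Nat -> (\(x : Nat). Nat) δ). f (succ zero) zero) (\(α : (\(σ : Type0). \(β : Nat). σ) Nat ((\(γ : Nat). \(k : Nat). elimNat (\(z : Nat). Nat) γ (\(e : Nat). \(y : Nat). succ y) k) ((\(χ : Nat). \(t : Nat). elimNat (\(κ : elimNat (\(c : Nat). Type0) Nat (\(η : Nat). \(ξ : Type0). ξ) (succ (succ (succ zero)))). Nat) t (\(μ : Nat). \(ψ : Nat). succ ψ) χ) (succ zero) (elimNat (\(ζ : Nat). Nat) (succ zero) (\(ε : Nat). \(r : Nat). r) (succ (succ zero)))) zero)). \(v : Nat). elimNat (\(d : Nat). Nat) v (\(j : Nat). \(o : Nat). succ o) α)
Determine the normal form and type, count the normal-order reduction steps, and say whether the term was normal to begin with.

resulting normal form:
  succ zero
inferred type:
  Nat
steps to reach normal form (normal order): 7
term was already normal: no
first contracted redex: a beta-redex


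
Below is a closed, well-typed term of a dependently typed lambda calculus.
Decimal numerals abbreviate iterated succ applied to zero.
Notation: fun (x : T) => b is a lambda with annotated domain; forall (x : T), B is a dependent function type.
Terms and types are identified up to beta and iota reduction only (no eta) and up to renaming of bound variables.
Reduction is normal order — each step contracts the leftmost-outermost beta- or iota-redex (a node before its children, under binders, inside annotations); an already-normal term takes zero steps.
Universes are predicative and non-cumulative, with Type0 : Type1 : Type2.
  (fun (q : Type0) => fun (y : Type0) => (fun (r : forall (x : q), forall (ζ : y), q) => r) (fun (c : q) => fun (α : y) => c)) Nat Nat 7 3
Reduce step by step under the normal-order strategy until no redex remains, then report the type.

normal-order reduction sequence:
  (fun (q : Type0) => fun (y : Type0) => (fun (r : forall (x : q), forall (ζ : y), q) => r) (fun (c : q) => fun (α : y) => c)) Nat Nat 7 3
  ~> (fun (q : Type0) => (fun (y : forall (r : Nat), forall (x : q), Nat) => y) (fun (ζ : Nat) => fun (c : q) => ζ)) Nat 7 3
  ~> (fun (q : forall (y : Nat), forall (r : Nat), Nat) => q) (fun (x : Nat) => fun (ζ : Nat) => x) 7 3
  ~> (fun (q : Nat) => fun (y : Nat) => q) 7 3
  ~> (fun (q : Nat) => 7) 3
  ~> 7
inferred type:
  Nat


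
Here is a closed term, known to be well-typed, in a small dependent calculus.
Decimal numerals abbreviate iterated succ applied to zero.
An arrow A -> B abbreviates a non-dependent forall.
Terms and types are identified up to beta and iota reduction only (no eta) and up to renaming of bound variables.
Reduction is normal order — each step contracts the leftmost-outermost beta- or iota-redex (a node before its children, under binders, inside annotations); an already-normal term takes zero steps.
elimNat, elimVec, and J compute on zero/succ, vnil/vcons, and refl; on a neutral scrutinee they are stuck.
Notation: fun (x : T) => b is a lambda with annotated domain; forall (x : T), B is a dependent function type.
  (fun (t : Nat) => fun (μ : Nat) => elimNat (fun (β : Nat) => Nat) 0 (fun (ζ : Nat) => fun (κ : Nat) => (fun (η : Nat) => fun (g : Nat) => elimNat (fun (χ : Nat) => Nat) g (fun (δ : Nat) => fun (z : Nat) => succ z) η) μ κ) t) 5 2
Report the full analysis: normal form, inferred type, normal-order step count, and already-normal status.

reduced normal form:
  10
inferred type:
  Nat
reduction steps (normal order): 63
started in normal form: no
first contracted redex: a beta-redex


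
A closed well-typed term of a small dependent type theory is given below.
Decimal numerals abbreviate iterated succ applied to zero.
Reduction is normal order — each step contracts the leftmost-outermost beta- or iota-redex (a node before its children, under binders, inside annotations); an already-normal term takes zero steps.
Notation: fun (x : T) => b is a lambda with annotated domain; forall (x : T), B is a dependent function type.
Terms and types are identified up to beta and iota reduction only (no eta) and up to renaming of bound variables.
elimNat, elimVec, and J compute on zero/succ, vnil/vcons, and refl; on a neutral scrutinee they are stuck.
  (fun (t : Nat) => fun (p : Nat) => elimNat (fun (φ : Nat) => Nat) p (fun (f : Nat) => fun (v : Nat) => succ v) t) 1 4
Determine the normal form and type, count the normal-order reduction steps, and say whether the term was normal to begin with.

resulting normal form:
  5
type:
  Nat
reduction steps (normal order): 6
already normal: no
first redex: a beta-redex


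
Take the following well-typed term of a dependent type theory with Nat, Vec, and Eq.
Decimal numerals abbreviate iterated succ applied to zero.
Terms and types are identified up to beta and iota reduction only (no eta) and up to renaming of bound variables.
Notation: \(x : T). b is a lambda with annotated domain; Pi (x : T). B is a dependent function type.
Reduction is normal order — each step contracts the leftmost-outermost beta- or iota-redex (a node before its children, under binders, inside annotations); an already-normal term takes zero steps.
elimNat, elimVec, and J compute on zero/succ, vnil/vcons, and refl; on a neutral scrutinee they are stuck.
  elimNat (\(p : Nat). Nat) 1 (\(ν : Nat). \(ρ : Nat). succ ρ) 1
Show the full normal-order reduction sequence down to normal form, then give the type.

normal-order reduction:
  elimNat (\(p : Nat). Nat) 1 (\(ν : Nat). \(ρ : Nat). succ ρ) 1
  ~> (\(p : Nat). \(ν : Nat). succ ν) 0 (elimNat (\(ρ : Nat). Nat) 1 (\(u : Nat). \(ζ : Nat). succ ζ) 0)
  ~> (\(p : Nat). succ p) (elimNat (\(ν : Nat). Nat) 1 (\(ρ : Nat). \(u : Nat). succ u) 0)
  ~> succ (elimNat (\(p : Nat). Nat) 1 (\(ν : Nat). \(ρ : Nat). succ ρ) 0)
  ~> 2
the term's type:
  Nat


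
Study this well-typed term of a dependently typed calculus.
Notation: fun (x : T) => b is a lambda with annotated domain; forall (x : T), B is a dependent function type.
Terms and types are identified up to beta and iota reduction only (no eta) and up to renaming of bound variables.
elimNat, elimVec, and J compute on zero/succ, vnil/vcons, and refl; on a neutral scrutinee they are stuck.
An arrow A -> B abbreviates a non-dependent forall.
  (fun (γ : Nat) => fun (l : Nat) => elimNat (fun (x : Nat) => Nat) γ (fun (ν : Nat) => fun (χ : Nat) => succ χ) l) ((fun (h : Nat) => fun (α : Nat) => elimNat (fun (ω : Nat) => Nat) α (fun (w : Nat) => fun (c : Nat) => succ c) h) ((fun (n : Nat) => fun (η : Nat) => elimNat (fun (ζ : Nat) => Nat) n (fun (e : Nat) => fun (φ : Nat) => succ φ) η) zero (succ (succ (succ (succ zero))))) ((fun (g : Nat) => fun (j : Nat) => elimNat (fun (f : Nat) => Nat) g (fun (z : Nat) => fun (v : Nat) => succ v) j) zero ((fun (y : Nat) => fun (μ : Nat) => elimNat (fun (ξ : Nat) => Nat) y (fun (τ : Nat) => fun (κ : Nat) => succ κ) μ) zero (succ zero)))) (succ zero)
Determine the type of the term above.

type:
  Nat


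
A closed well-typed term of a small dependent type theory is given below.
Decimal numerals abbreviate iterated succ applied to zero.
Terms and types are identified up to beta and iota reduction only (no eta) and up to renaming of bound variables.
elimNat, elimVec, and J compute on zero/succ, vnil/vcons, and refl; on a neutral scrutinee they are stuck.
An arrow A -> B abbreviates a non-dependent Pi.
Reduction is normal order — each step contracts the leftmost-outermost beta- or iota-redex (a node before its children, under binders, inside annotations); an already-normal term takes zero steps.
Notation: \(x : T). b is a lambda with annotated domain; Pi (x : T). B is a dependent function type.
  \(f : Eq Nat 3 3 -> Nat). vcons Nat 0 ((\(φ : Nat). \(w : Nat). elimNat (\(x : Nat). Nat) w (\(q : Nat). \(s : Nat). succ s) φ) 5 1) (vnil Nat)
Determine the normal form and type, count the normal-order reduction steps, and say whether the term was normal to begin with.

normal form:
  \(f : Eq Nat 3 3 -> Nat). vcons Nat 0 6 (vnil Nat)
the term's type:
  (Eq Nat 3 3 -> Nat) -> Vec Nat 1
reduction steps (normal order): 18
already normal: no
first redex: a beta-redex


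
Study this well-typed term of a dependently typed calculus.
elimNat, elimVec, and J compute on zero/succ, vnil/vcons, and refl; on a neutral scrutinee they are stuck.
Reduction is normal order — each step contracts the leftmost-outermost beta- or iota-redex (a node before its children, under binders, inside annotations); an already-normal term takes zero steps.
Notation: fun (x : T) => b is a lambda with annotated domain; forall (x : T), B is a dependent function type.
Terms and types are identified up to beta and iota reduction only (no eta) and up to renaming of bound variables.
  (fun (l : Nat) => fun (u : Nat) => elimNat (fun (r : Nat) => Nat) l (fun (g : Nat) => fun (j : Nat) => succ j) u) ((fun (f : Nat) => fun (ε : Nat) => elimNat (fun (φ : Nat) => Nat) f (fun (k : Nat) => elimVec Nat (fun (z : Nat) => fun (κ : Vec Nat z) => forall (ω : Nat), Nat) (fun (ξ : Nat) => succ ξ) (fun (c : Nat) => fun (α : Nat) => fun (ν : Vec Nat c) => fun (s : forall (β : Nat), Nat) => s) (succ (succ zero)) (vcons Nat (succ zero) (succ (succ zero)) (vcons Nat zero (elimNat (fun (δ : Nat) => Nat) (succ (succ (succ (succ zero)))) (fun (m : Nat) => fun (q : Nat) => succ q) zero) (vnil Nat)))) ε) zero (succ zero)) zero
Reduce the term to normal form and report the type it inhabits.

normal form:
  succ zero
the term's type:
  Nat
observation: contracting a beta-redex first, the term normalizes in 20 steps.


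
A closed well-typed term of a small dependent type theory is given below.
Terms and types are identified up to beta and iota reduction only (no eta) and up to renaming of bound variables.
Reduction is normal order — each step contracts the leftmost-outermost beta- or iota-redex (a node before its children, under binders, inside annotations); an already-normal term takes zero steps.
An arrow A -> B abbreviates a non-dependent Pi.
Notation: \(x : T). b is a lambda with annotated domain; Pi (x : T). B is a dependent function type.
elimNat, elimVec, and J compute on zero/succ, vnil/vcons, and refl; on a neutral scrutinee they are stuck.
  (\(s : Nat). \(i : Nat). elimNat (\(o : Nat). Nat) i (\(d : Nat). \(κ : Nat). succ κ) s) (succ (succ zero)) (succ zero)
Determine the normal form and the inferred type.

normal form:
  succ (succ (succ zero))
inferred type:
  Nat
observation: the first redex contracted is a beta-redex; the normal form is reached in 9 normal-order steps.


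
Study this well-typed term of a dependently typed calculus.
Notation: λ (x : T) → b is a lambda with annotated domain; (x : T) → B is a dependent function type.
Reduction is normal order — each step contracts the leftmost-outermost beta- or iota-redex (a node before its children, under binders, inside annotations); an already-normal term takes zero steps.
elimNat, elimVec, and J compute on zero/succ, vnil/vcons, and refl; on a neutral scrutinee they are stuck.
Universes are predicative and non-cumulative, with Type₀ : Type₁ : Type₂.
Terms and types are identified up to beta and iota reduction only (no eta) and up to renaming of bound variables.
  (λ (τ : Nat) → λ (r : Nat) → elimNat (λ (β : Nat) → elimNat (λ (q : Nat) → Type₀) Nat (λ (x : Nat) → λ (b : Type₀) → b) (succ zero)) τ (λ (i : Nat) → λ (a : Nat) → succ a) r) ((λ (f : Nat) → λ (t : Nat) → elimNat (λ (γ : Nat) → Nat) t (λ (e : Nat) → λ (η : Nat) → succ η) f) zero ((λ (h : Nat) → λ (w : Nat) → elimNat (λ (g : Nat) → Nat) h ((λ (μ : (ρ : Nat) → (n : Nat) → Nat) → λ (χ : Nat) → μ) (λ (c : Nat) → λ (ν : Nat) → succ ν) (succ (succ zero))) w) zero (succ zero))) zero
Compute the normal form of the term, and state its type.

reduced normal form:
  succ zero
inferred type:
  Nat
observation: 14 normal-order steps separate the term from its normal form.


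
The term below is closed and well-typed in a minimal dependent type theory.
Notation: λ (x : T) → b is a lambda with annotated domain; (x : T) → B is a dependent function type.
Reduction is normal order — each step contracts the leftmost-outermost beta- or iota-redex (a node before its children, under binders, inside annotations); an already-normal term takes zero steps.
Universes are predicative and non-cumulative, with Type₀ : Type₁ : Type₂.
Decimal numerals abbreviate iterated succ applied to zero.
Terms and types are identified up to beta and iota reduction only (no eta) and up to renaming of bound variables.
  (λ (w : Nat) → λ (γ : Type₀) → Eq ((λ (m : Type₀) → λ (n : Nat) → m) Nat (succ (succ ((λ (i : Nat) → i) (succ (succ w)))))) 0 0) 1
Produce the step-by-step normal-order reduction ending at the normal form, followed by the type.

reduction (normal order):
  (λ (w : Nat) → λ (γ : Type₀) → Eq ((λ (m : Type₀) → λ (n : Nat) → m) Nat (succ (succ ((λ (i : Nat) → i) (succ (succ w)))))) 0 0) 1
  ~> λ (w : Type₀) → Eq ((λ (γ : Type₀) → λ (m : Nat) → γ) Nat (succ (succ ((λ (n : Nat) → n) 3)))) 0 0
  ~> λ (w : Type₀) → Eq ((λ (γ : Nat) → Nat) (succ (succ ((λ (m : Nat) → m) 3)))) 0 0
  ~> λ (w : Type₀) → Eq Nat 0 0
the term's type:
  (w : Type₀) → Type₀


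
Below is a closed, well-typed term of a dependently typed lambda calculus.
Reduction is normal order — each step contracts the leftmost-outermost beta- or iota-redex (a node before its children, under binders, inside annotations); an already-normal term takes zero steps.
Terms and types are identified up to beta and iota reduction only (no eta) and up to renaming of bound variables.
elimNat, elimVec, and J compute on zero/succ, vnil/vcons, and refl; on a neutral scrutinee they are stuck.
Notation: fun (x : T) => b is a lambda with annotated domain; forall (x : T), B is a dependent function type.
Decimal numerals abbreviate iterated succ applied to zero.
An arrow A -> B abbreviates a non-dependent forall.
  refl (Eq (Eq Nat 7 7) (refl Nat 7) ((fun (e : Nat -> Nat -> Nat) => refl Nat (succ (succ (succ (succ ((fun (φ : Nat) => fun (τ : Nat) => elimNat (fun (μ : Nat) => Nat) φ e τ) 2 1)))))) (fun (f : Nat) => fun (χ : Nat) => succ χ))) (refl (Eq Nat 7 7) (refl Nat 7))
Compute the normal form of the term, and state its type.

reduced normal form:
  refl (Eq (Eq Nat 7 7) (refl Nat 7) (refl Nat 7)) (refl (Eq Nat 7 7) (refl Nat 7))
inferred type:
  Eq (Eq (Eq Nat 7 7) (refl Nat 7) (refl Nat 7)) (refl (Eq Nat 7 7) (refl Nat 7)) (refl (Eq Nat 7 7) (refl Nat 7))
observation: normalization takes exactly 7 steps under the normal-order strategy.


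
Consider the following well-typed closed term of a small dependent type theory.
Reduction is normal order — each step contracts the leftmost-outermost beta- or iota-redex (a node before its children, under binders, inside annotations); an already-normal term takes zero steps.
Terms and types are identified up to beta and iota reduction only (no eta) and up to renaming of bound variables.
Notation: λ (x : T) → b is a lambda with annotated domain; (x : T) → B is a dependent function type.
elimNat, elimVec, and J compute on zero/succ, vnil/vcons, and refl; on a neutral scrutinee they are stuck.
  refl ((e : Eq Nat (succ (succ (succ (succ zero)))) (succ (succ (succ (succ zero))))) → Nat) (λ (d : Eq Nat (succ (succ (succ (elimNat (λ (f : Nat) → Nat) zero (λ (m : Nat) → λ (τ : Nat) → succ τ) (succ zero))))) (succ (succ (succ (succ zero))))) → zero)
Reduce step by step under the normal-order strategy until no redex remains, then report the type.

reduction (normal order):
  refl ((e : Eq Nat (succ (succ (succ (succ zero)))) (succ (succ (succ (succ zero))))) → Nat) (λ (d : Eq Nat (succ (succ (succ (elimNat (λ (f : Nat) → Nat) zero (λ (m : Nat) → λ (τ : Nat) → succ τ) (succ zero))))) (succ (succ (succ (succ zero))))) → zero)
  ~> refl ((e : Eq Nat (succ (succ (succ (succ zero)))) (succ (succ (succ (succ zero))))) → Nat) (λ (d : Eq Nat (succ (succ (succ ((λ (f : Nat) → λ (m : Nat) → succ m) zero (elimNat (λ (τ : Nat) → Nat) zero (λ (ψ : Nat) → λ (v : Nat) → succ v) zero))))) (succ (succ (succ (succ zero))))) → zero)
  ~> refl ((e : Eq Nat (succ (succ (succ (succ zero)))) (succ (succ (succ (succ zero))))) → Nat) (λ (d : Eq Nat (succ (succ (succ ((λ (f : Nat) → succ f) (elimNat (λ (m : Nat) → Nat) zero (λ (τ : Nat) → λ (ψ : Nat) → succ ψ) zero))))) (succ (succ (succ (succ zero))))) → zero)
  ~> refl ((e : Eq Nat (succ (succ (succ (succ zero)))) (succ (succ (succ (succ zero))))) → Nat) (λ (d : Eq Nat (succ (succ (succ (succ (elimNat (λ (f : Nat) → Nat) zero (λ (m : Nat) → λ (τ : Nat) → succ τ) zero))))) (succ (succ (succ (succ zero))))) → zero)
  ~> refl ((e : Eq Nat (succ (succ (succ (succ zero)))) (succ (succ (succ (succ zero))))) → Nat) (λ (d : Eq Nat (succ (succ (succ (succ zero)))) (succ (succ (succ (succ zero))))) → zero)
the term's type:
  Eq ((e : Eq Nat (succ (succ (succ (succ zero)))) (succ (succ (succ (succ zero))))) → Nat) (λ (d : Eq Nat (succ (succ (succ (succ zero)))) (succ (succ (succ (succ zero))))) → zero) (λ (f : Eq Nat (succ (succ (succ (succ zero)))) (succ (succ (succ (succ zero))))) → zero)


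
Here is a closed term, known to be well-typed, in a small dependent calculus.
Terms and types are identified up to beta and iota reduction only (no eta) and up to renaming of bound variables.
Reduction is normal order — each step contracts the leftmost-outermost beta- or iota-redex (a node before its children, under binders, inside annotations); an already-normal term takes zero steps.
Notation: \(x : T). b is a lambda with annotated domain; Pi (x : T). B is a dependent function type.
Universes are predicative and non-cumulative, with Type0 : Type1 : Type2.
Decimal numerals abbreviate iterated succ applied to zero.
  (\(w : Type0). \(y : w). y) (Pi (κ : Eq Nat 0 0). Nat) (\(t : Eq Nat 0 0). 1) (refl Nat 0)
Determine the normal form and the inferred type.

reduced normal form:
  1
inferred type:
  Nat
observation: reduction starts at a beta-redex, and 3 normal-order steps reach the normal form.


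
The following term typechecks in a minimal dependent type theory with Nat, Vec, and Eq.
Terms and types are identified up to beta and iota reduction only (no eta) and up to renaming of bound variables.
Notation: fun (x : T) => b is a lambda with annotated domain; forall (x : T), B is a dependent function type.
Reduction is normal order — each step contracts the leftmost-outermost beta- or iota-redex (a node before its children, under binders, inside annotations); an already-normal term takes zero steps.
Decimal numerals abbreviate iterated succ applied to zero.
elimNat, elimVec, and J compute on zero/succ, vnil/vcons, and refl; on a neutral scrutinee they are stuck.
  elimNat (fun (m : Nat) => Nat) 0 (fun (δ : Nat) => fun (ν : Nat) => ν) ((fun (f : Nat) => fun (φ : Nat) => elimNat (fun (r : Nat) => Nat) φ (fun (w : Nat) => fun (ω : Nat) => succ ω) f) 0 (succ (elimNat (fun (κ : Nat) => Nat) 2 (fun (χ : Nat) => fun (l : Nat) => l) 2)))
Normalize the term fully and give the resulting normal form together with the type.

reduced normal form:
  0
inferred type:
  Nat


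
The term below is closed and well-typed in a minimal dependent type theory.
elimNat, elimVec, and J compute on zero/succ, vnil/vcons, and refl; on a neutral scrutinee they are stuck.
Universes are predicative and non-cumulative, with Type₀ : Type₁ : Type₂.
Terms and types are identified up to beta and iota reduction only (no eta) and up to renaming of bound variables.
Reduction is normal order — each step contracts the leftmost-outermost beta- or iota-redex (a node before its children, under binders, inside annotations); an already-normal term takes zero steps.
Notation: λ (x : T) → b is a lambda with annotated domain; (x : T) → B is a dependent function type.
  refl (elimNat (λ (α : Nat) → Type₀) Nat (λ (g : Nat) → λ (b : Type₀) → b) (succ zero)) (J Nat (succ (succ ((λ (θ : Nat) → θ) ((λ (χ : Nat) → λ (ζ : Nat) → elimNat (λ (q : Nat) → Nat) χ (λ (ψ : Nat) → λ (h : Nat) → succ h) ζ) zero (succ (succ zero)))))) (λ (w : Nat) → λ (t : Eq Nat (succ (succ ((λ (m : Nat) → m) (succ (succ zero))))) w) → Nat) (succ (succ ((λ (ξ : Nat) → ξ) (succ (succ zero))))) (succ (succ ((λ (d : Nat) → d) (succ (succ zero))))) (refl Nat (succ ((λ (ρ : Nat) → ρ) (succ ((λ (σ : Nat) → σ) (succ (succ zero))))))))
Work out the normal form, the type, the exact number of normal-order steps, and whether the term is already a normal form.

reduced normal form:
  refl Nat (succ (succ (succ (succ zero))))
type:
  Eq Nat (succ (succ (succ (succ zero)))) (succ (succ (succ (succ zero))))
normal-order step count: 6
term was already normal: no
first contracted redex: an elimNat iota-redex


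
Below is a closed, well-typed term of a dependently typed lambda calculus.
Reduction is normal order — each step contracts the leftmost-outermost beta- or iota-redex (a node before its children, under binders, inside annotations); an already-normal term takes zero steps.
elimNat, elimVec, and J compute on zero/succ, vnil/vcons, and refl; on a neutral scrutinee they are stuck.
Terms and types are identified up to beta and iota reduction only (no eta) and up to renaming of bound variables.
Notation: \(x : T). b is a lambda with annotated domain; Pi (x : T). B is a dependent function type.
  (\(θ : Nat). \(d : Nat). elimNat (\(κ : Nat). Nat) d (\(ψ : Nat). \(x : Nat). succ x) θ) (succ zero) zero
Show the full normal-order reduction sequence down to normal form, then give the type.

reduction (normal order):
  (\(θ : Nat). \(d : Nat). elimNat (\(κ : Nat). Nat) d (\(ψ : Nat). \(x : Nat). succ x) θ) (succ zero) zero
  ~> (\(θ : Nat). elimNat (\(d : Nat). Nat) θ (\(κ : Nat). \(ψ : Nat). succ ψ) (succ zero)) zero
  ~> elimNat (\(θ : Nat). Nat) zero (\(d : Nat). \(κ : Nat). succ κ) (succ zero)
  ~> (\(θ : Nat). \(d : Nat). succ d) zero (elimNat (\(κ : Nat). Nat) zero (\(ψ : Nat). \(x : Nat). succ x) zero)
  ~> (\(θ : Nat). succ θ) (elimNat (\(d : Nat). Nat) zero (\(κ : Nat). \(ψ : Nat). succ ψ) zero)
  ~> succ (elimNat (\(θ : Nat). Nat) zero (\(d : Nat). \(κ : Nat). succ κ) zero)
  ~> succ zero
type:
  Nat


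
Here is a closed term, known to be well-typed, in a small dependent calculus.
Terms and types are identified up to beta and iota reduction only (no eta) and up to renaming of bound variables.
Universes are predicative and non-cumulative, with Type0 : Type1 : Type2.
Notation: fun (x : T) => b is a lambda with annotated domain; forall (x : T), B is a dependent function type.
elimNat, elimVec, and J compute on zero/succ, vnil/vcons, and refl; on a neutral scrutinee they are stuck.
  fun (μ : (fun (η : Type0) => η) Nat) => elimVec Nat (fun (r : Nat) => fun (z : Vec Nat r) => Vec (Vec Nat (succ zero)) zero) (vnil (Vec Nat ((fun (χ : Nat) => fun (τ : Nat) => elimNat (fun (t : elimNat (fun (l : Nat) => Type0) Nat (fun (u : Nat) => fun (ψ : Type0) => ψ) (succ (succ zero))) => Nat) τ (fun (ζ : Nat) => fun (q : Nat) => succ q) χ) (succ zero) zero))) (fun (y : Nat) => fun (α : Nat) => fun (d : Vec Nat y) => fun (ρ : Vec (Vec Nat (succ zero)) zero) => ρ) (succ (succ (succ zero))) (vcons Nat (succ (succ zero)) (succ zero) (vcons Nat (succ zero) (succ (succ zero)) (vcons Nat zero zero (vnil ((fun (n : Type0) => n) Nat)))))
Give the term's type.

type:
  forall (μ : Nat), Vec (Vec Nat (succ zero)) zero


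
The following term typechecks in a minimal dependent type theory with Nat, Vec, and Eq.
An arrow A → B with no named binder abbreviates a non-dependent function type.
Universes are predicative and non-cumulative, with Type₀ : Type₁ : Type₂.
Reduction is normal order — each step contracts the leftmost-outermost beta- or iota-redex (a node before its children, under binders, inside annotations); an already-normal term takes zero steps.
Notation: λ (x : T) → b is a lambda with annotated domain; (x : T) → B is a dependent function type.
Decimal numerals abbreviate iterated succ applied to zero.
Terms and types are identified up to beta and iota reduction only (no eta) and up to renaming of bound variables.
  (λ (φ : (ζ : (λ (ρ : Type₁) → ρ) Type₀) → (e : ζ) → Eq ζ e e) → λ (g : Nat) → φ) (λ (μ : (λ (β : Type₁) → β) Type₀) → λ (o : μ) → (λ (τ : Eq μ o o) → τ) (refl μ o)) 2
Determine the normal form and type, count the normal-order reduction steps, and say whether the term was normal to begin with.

normal form:
  λ (φ : Type₀) → λ (ζ : φ) → refl φ ζ
the term's type:
  (φ : Type₀) → (ζ : φ) → Eq φ ζ ζ
reduction steps (normal order): 4
started in normal form: no
first contracted redex: a beta-redex


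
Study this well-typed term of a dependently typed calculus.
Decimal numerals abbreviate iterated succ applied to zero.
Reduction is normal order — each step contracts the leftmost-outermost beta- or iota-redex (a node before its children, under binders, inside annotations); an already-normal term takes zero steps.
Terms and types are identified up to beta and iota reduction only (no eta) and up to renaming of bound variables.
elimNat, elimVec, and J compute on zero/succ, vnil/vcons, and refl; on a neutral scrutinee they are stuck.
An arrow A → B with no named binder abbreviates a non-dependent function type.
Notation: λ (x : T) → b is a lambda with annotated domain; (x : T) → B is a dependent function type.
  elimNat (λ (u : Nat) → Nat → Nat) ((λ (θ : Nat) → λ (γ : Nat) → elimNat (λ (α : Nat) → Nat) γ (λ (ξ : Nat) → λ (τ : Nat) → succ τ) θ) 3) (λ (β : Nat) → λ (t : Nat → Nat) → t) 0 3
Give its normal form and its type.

reduced normal form:
  6
inferred type:
  Nat
observation: 13 normal-order steps separate the term from its normal form.


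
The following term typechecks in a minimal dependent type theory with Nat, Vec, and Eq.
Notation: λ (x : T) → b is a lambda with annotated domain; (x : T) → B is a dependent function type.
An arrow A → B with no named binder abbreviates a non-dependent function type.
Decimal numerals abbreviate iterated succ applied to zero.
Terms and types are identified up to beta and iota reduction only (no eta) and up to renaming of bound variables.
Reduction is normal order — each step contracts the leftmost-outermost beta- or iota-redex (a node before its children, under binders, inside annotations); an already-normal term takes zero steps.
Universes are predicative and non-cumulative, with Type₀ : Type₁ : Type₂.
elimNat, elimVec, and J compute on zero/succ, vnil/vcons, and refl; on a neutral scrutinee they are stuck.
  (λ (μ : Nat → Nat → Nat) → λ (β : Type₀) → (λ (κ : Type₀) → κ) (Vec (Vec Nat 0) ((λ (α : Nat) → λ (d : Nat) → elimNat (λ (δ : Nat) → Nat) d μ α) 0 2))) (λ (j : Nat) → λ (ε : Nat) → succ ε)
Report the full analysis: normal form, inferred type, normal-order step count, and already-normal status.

normal form:
  λ (μ : Type₀) → Vec (Vec Nat 0) 2
inferred type:
  Type₀ → Type₀
normal-order step count: 5
already normal: no
first redex: a beta-redex


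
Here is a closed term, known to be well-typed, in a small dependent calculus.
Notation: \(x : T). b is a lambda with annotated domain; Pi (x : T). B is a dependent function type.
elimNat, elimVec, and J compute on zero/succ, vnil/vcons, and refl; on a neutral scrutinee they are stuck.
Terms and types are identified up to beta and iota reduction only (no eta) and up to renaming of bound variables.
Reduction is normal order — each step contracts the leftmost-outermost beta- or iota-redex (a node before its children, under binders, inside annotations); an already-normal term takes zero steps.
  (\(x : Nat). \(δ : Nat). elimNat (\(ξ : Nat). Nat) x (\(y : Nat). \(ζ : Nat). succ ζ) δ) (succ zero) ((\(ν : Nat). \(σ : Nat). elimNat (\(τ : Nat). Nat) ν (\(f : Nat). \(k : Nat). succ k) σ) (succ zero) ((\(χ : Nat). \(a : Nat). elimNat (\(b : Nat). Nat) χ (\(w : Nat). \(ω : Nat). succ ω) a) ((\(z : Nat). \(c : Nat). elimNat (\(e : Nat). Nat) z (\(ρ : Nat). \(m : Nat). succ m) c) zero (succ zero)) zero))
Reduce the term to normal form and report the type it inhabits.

reduced normal form:
  succ (succ (succ zero))
the term's type:
  Nat
observation: the term reaches its normal form after 24 normal-order steps.


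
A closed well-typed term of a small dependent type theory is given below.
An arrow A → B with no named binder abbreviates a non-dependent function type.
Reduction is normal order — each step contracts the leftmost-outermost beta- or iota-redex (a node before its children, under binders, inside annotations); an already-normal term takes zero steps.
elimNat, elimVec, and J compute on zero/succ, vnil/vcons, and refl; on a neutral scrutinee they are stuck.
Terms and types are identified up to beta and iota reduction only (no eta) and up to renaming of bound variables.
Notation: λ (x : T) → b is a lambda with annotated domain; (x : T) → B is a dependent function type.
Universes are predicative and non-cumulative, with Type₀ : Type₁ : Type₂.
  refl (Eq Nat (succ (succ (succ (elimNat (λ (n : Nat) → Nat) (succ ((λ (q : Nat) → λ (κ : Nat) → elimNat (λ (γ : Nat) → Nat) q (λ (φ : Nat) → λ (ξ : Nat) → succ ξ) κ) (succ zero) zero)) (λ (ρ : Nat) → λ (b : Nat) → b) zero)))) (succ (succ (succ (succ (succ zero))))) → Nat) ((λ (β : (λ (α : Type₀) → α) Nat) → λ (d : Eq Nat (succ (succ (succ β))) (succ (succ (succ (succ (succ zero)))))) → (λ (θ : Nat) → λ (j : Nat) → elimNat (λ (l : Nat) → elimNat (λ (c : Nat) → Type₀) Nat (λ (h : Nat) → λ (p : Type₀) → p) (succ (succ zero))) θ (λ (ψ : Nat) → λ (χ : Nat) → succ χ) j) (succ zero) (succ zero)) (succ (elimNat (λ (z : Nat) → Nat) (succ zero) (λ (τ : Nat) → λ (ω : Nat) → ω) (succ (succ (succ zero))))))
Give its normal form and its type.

resulting normal form:
  refl (Eq Nat (succ (succ (succ (succ (succ zero))))) (succ (succ (succ (succ (succ zero))))) → Nat) (λ (n : Eq Nat (succ (succ (succ (succ (succ zero))))) (succ (succ (succ (succ (succ zero)))))) → succ (succ zero))
the term's type:
  Eq (Eq Nat (succ (succ (succ (succ (succ zero))))) (succ (succ (succ (succ (succ zero))))) → Nat) (λ (n : Eq Nat (succ (succ (succ (succ (succ zero))))) (succ (succ (succ (succ (succ zero)))))) → succ (succ zero)) (λ (q : Eq Nat (succ (succ (succ (succ (succ zero))))) (succ (succ (succ (succ (succ zero)))))) → succ (succ zero))
observation: reduction starts at an elimNat iota-redex, and 21 normal-order steps reach the normal form.


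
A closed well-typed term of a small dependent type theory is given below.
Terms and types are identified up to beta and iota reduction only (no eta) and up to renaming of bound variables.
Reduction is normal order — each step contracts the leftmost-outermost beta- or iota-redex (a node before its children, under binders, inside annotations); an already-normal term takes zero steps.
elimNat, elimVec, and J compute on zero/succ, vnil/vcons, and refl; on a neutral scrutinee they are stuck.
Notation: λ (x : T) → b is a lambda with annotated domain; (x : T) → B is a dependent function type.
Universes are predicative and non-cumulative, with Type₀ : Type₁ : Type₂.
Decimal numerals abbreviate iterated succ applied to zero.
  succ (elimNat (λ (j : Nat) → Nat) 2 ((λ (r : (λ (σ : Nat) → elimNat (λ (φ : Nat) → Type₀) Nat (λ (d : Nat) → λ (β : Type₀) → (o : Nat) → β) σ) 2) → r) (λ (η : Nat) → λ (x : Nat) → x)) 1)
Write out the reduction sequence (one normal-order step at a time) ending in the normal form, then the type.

normal-order reduction:
  succ (elimNat (λ (j : Nat) → Nat) 2 ((λ (r : (λ (σ : Nat) → elimNat (λ (φ : Nat) → Type₀) Nat (λ (d : Nat) → λ (β : Type₀) → (o : Nat) → β) σ) 2) → r) (λ (η : Nat) → λ (x : Nat) → x)) 1)
  ~> succ ((λ (j : (λ (r : Nat) → elimNat (λ (σ : Nat) → Type₀) Nat (λ (φ : Nat) → λ (d : Type₀) → (β : Nat) → d) r) 2) → j) (λ (o : Nat) → λ (η : Nat) → η) 0 (elimNat (λ (x : Nat) → Nat) 2 ((λ (ρ : (λ (t : Nat) → elimNat (λ (ψ : Nat) → Type₀) Nat (λ (v : Nat) → λ (l : Type₀) → (n : Nat) → l) t) 2) → ρ) (λ (z : Nat) → λ (ν : Nat) → ν)) 0))
  ~> succ ((λ (j : Nat) → λ (r : Nat) → r) 0 (elimNat (λ (σ : Nat) → Nat) 2 ((λ (φ : (λ (d : Nat) → elimNat (λ (β : Nat) → Type₀) Nat (λ (o : Nat) → λ (η : Type₀) → (x : Nat) → η) d) 2) → φ) (λ (ρ : Nat) → λ (t : Nat) → t)) 0))
  ~> succ ((λ (j : Nat) → j) (elimNat (λ (r : Nat) → Nat) 2 ((λ (σ : (λ (φ : Nat) → elimNat (λ (d : Nat) → Type₀) Nat (λ (β : Nat) → λ (o : Type₀) → (η : Nat) → o) φ) 2) → σ) (λ (x : Nat) → λ (ρ : Nat) → ρ)) 0))
  ~> succ (elimNat (λ (j : Nat) → Nat) 2 ((λ (r : (λ (σ : Nat) → elimNat (λ (φ : Nat) → Type₀) Nat (λ (d : Nat) → λ (β : Type₀) → (o : Nat) → β) σ) 2) → r) (λ (η : Nat) → λ (x : Nat) → x)) 0)
  ~> 3
inferred type:
  Nat


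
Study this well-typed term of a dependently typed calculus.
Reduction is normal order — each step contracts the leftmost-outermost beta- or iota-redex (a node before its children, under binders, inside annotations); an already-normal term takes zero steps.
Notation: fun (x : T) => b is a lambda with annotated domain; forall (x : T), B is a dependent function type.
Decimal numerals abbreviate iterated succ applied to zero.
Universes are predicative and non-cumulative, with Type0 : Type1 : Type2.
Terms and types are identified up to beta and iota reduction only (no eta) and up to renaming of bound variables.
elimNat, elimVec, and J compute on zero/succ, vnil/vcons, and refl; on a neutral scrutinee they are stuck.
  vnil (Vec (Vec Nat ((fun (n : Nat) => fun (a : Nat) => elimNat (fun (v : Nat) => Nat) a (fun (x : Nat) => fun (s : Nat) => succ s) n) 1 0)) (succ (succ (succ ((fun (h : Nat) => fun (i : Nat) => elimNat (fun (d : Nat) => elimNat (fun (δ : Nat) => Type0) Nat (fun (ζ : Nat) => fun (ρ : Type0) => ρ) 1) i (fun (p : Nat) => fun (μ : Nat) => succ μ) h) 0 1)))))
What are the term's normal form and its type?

reduced normal form:
  vnil (Vec (Vec Nat 1) 4)
the term's type:
  Vec (Vec (Vec Nat 1) 4) 0
observation: the term reaches its normal form after 9 normal-order steps.


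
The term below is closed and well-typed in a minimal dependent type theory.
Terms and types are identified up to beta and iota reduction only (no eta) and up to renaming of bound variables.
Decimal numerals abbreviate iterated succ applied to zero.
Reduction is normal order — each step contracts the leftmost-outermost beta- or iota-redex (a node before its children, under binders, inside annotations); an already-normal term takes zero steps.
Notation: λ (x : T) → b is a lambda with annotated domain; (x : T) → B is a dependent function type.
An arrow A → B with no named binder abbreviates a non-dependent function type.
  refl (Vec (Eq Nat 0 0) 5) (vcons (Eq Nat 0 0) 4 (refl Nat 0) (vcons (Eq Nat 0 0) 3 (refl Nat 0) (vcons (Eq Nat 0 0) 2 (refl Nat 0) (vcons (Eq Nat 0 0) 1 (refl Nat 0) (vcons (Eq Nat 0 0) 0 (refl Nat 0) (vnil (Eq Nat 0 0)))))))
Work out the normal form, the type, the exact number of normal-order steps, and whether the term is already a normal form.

reduced normal form:
  refl (Vec (Eq Nat 0 0) 5) (vcons (Eq Nat 0 0) 4 (refl Nat 0) (vcons (Eq Nat 0 0) 3 (refl Nat 0) (vcons (Eq Nat 0 0) 2 (refl Nat 0) (vcons (Eq Nat 0 0) 1 (refl Nat 0) (vcons (Eq Nat 0 0) 0 (refl Nat 0) (vnil (Eq Nat 0 0)))))))
inferred type:
  Eq (Vec (Eq Nat 0 0) 5) (vcons (Eq Nat 0 0) 4 (refl Nat 0) (vcons (Eq Nat 0 0) 3 (refl Nat 0) (vcons (Eq Nat 0 0) 2 (refl Nat 0) (vcons (Eq Nat 0 0) 1 (refl Nat 0) (vcons (Eq Nat 0 0) 0 (refl Nat 0) (vnil (Eq Nat 0 0))))))) (vcons (Eq Nat 0 0) 4 (refl Nat 0) (vcons (Eq Nat 0 0) 3 (refl Nat 0) (vcons (Eq Nat 0 0) 2 (refl Nat 0) (vcons (Eq Nat 0 0) 1 (refl Nat 0) (vcons (Eq Nat 0 0) 0 (refl Nat 0) (vnil (Eq Nat 0 0)))))))
reduction steps (normal order): 0
term was already normal: yes


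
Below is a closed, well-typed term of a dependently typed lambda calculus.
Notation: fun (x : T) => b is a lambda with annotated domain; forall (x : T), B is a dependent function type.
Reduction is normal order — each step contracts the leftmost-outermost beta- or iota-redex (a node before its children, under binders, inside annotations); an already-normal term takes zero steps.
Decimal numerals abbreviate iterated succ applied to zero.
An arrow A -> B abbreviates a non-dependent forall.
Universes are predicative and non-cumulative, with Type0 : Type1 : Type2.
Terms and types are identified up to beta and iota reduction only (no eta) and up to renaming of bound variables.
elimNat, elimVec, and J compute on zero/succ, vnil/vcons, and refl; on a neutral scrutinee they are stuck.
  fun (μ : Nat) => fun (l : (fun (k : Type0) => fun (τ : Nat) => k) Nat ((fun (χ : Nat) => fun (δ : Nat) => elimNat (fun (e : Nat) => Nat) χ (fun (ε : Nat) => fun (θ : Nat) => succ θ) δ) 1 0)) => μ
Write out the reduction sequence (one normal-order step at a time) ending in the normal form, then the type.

normal-order reduction sequence:
  fun (μ : Nat) => fun (l : (fun (k : Type0) => fun (τ : Nat) => k) Nat ((fun (χ : Nat) => fun (δ : Nat) => elimNat (fun (e : Nat) => Nat) χ (fun (ε : Nat) => fun (θ : Nat) => succ θ) δ) 1 0)) => μ
  ~> fun (μ : Nat) => fun (l : (fun (k : Nat) => Nat) ((fun (τ : Nat) => fun (χ : Nat) => elimNat (fun (δ : Nat) => Nat) τ (fun (e : Nat) => fun (ε : Nat) => succ ε) χ) 1 0)) => μ
  ~> fun (μ : Nat) => fun (l : Nat) => μ
type:
  Nat -> Nat -> Nat


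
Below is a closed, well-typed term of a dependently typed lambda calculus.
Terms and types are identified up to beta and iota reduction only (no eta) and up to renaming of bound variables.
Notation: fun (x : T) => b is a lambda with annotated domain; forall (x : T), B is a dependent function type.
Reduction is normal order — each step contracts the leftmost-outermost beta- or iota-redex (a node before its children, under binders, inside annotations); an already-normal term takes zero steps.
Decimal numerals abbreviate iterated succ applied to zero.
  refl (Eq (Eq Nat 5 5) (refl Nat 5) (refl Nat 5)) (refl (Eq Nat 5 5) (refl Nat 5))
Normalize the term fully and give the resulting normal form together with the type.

normal form:
  refl (Eq (Eq Nat 5 5) (refl Nat 5) (refl Nat 5)) (refl (Eq Nat 5 5) (refl Nat 5))
inferred type:
  Eq (Eq (Eq Nat 5 5) (refl Nat 5) (refl Nat 5)) (refl (Eq Nat 5 5) (refl Nat 5)) (refl (Eq Nat 5 5) (refl Nat 5))
observation: no redex remains anywhere in the term; it is its own normal form.


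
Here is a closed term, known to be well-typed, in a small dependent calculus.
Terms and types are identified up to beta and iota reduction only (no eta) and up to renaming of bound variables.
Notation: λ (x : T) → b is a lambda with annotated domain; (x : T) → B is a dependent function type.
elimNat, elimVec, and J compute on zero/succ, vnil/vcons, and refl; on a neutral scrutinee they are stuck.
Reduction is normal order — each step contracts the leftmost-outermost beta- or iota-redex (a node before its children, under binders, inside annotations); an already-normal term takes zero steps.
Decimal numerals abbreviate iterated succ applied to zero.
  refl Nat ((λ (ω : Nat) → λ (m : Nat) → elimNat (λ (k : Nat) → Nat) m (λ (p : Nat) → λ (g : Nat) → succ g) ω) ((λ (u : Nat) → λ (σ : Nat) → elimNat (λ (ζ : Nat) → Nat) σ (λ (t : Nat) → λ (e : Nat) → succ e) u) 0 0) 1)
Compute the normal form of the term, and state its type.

resulting normal form:
  refl Nat 1
the term's type:
  Eq Nat 1 1
observation: 6 normal-order steps separate the term from its normal form.
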